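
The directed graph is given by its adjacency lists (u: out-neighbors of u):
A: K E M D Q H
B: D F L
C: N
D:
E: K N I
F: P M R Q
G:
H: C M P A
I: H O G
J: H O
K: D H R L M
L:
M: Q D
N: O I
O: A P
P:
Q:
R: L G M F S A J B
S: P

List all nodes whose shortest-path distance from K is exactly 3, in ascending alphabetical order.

E, N, O

Level 0: K
Level 1: D, H, L, M, R
Level 2: A, B, C, F, G, J, P, Q, S
Level 3: E, N, O
Level 4: I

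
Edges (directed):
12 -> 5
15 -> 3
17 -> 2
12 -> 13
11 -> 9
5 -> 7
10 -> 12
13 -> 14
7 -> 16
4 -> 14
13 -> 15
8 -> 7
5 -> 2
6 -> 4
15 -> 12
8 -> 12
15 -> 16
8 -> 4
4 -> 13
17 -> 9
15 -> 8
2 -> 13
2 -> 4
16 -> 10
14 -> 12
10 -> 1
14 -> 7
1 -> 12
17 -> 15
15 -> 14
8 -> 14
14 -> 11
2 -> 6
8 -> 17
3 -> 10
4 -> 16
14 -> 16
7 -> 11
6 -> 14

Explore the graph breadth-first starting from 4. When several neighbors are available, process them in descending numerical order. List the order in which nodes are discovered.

4 → 16 → 14 → 13 → 10 → 12 → 11 → 7 → 15 → 1 → 5 → 9 → 8 → 3 → 2 → 17 → 6

Visit 4; enqueue 16, 14, 13 → queue [16, 14, 13]
Visit 16; enqueue 10 → queue [14, 13, 10]
Visit 14; enqueue 12, 11, 7 → queue [13, 10, 12, 11, 7]
Visit 13; enqueue 15 → queue [10, 12, 11, 7, 15]
Visit 10; enqueue 1 → queue [12, 11, 7, 15, 1]
Visit 12; enqueue 5 → queue [11, 7, 15, 1, 5]
Visit 11; enqueue 9 → queue [7, 15, 1, 5, 9]
Visit 7 → queue [15, 1, 5, 9]
Visit 15; enqueue 8, 3 → queue [1, 5, 9, 8, 3]
Visit 1 → queue [5, 9, 8, 3]
Visit 5; enqueue 2 → queue [9, 8, 3, 2]
Visit 9 → queue [8, 3, 2]
Visit 8; enqueue 17 → queue [3, 2, 17]
Visit 3 → queue [2, 17]
Visit 2; enqueue 6 → queue [17, 6]
Visit 17 → queue [6]
Visit 6 → queue []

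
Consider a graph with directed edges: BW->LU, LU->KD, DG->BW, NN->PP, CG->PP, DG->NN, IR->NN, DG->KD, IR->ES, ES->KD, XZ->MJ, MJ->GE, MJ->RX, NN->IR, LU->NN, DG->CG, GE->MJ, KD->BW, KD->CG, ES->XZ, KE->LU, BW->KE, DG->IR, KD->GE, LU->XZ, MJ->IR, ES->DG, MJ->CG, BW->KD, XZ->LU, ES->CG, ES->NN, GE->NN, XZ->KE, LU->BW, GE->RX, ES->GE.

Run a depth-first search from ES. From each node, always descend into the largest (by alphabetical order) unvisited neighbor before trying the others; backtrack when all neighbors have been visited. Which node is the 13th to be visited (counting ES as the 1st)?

KE

Visit ES
ES → XZ
XZ → MJ
MJ → RX
MJ → IR
IR → NN
NN → PP
MJ → GE
MJ → CG
XZ → LU
LU → KD
KD → BW
BW → KE
ES → DG

Visit order: ES, XZ, MJ, RX, IR, NN, PP, GE, CG, LU, KD, BW, KE, DG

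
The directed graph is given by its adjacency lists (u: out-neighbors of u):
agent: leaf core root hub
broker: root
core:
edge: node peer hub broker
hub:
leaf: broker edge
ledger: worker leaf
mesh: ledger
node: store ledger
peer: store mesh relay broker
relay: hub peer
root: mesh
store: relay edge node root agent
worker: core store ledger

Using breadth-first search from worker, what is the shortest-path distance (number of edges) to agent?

2

Level 0: worker
Level 1: core, ledger, store
Level 2: agent, edge, leaf, node, relay, root
Level 3: broker, hub, mesh, peer
agent first appears at level 2.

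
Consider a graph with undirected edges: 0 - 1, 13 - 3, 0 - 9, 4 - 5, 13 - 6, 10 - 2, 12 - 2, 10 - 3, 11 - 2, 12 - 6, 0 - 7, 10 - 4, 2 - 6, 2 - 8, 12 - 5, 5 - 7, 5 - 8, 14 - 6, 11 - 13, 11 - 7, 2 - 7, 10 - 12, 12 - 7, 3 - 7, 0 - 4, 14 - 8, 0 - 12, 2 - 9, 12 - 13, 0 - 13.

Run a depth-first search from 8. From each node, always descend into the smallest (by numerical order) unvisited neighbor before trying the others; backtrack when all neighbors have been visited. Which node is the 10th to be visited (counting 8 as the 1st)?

3

Visit 8
8 → 2
2 → 6
6 → 12
12 → 0
0 → 1
0 → 4
4 → 5
5 → 7
7 → 3
3 → 10
3 → 13
13 → 11
0 → 9
6 → 14

Visit order: 8, 2, 6, 12, 0, 1, 4, 5, 7, 3, 10, 13, 11, 9, 14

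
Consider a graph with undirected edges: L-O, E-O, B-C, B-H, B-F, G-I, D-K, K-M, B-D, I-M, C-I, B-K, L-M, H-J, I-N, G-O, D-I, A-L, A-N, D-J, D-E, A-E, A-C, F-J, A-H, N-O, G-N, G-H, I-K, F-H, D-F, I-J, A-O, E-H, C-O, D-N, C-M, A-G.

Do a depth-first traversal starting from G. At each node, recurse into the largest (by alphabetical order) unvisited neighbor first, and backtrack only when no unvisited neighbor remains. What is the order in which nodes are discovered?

G → O → N → I → M → L → A → H → J → F → D → K → B → C → E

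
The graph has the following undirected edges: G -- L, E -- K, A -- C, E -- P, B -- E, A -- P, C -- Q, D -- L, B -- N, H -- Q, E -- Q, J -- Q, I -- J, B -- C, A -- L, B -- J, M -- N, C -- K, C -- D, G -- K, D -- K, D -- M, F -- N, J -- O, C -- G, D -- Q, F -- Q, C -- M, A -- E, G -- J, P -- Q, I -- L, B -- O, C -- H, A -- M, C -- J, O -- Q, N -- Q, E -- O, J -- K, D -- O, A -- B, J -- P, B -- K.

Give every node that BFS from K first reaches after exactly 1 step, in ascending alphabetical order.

Level 0: K
Level 1: B, C, D, E, G, J
Level 2: A, H, I, L, M, N, O, P, Q
Level 3: F

B, C, D, E, G, J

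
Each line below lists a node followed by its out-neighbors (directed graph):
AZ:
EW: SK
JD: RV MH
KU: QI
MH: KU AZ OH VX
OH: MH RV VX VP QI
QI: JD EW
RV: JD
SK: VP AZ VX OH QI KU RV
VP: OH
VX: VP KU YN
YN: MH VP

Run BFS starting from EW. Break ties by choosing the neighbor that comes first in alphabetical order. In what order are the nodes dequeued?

Visit EW; enqueue SK → queue [SK]
Visit SK; enqueue AZ, KU, OH, QI, RV, VP, VX → queue [AZ, KU, OH, QI, RV, VP, VX]
Visit AZ → queue [KU, OH, QI, RV, VP, VX]
Visit KU → queue [OH, QI, RV, VP, VX]
Visit OH; enqueue MH → queue [QI, RV, VP, VX, MH]
Visit QI; enqueue JD → queue [RV, VP, VX, MH, JD]
Visit RV → queue [VP, VX, MH, JD]
Visit VP → queue [VX, MH, JD]
Visit VX; enqueue YN → queue [MH, JD, YN]
Visit MH → queue [JD, YN]
Visit JD → queue [YN]
Visit YN → queue []

EW, SK, AZ, KU, OH, QI, RV, VP, VX, MH, JD, YN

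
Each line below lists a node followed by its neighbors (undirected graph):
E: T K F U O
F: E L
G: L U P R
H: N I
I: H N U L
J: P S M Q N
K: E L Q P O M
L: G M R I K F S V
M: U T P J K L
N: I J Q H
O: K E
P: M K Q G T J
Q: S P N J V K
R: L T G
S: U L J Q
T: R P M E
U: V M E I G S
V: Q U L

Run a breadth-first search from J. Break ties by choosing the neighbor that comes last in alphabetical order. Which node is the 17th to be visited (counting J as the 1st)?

Visit J; enqueue S, Q, P, N, M → queue [S, Q, P, N, M]
Visit S; enqueue U, L → queue [Q, P, N, M, U, L]
Visit Q; enqueue V, K → queue [P, N, M, U, L, V, K]
Visit P; enqueue T, G → queue [N, M, U, L, V, K, T, G]
Visit N; enqueue I, H → queue [M, U, L, V, K, T, G, I, H]
Visit M → queue [U, L, V, K, T, G, I, H]
Visit U; enqueue E → queue [L, V, K, T, G, I, H, E]
Visit L; enqueue R, F → queue [V, K, T, G, I, H, E, R, F]
Visit V → queue [K, T, G, I, H, E, R, F]
Visit K; enqueue O → queue [T, G, I, H, E, R, F, O]
Visit T → queue [G, I, H, E, R, F, O]
Visit G → queue [I, H, E, R, F, O]
Visit I → queue [H, E, R, F, O]
Visit H → queue [E, R, F, O]
Visit E → queue [R, F, O]
Visit R → queue [F, O]
Visit F → queue [O]
Visit O → queue []

Visit order: J, S, Q, P, N, M, U, L, V, K, T, G, I, H, E, R, F, O

F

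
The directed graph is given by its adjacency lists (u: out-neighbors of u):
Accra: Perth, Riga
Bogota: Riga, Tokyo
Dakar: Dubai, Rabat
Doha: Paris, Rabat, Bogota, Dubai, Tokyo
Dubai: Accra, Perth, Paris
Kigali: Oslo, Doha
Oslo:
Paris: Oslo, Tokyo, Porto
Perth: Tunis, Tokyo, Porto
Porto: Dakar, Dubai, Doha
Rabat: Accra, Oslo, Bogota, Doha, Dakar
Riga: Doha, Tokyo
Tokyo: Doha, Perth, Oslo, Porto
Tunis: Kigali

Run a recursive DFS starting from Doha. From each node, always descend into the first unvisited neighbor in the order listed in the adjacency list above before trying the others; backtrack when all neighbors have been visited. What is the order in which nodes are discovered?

Doha -> Paris -> Oslo -> Tokyo -> Perth -> Tunis -> Kigali -> Porto -> Dakar -> Dubai -> Accra -> Riga -> Rabat -> Bogota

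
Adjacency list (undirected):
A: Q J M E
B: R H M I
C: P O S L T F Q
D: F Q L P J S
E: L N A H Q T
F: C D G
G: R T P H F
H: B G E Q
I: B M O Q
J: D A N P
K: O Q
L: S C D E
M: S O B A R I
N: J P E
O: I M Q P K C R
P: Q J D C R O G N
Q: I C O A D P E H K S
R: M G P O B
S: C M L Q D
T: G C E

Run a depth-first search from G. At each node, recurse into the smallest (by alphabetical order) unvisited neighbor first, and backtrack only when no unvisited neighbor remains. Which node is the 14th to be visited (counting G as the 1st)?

K

Visit G
G → F
F → C
C → L
L → D
D → J
J → A
A → E
E → H
H → B
B → I
I → M
M → O
O → K
K → Q
Q → P
P → N
P → R
Q → S
E → T

Visit order: G, F, C, L, D, J, A, E, H, B, I, M, O, K, Q, P, N, R, S, T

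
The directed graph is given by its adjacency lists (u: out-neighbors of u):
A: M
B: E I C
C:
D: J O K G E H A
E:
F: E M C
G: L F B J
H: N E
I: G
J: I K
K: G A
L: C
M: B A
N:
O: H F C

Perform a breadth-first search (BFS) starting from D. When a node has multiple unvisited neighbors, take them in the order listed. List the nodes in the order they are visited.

D → J → O → K → G → E → H → A → I → F → C → L → B → N → M

Visit D; enqueue J, O, K, G, E, H, A → queue [J, O, K, G, E, H, A]
Visit J; enqueue I → queue [O, K, G, E, H, A, I]
Visit O; enqueue F, C → queue [K, G, E, H, A, I, F, C]
Visit K → queue [G, E, H, A, I, F, C]
Visit G; enqueue L, B → queue [E, H, A, I, F, C, L, B]
Visit E → queue [H, A, I, F, C, L, B]
Visit H; enqueue N → queue [A, I, F, C, L, B, N]
Visit A; enqueue M → queue [I, F, C, L, B, N, M]
Visit I → queue [F, C, L, B, N, M]
Visit F → queue [C, L, B, N, M]
Visit C → queue [L, B, N, M]
Visit L → queue [B, N, M]
Visit B → queue [N, M]
Visit N → queue [M]
Visit M → queue []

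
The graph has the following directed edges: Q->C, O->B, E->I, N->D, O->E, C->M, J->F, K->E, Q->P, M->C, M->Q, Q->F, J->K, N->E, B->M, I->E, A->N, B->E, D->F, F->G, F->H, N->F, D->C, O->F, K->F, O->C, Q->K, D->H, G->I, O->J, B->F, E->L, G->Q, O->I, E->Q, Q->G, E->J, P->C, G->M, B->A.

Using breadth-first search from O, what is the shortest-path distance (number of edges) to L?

2

Level 0: O
Level 1: B, C, E, F, I, J
Level 2: A, G, H, K, L, M, Q
Level 3: N, P
Level 4: D
L first appears at level 2.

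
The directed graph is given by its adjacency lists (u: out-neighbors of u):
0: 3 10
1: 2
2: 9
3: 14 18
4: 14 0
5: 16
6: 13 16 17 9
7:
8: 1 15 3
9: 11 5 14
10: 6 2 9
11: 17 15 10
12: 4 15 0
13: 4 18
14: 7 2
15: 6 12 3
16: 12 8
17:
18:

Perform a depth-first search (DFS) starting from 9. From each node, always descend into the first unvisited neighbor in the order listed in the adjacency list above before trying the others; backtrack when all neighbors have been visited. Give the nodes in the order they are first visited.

9 11 17 15 6 13 4 14 7 2 0 3 18 10 16 12 8 1 5

Visit 9
9 → 11
11 → 17
11 → 15
15 → 6
6 → 13
13 → 4
4 → 14
14 → 7
14 → 2
4 → 0
0 → 3
3 → 18
0 → 10
6 → 16
16 → 12
16 → 8
8 → 1
9 → 5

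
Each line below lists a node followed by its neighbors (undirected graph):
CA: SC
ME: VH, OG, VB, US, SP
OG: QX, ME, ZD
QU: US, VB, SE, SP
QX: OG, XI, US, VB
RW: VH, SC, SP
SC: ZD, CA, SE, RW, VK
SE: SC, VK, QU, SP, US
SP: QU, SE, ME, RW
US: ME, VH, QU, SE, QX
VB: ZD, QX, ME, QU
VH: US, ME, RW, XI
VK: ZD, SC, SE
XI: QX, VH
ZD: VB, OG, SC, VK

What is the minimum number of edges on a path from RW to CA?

2

Level 0: RW
Level 1: SC, SP, VH
Level 2: CA, ME, QU, SE, US, VK, XI, ZD
Level 3: OG, QX, VB
CA first appears at level 2.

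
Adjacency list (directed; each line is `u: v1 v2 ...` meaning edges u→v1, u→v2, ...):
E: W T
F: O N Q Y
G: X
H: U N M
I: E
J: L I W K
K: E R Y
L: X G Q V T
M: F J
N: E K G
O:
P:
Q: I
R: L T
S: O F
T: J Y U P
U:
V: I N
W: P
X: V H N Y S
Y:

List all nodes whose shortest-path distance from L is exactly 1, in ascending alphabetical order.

G, Q, T, V, X

Level 0: L
Level 1: G, Q, T, V, X
Level 2: H, I, J, N, P, S, U, Y
Level 3: E, F, K, M, O, W
Level 4: R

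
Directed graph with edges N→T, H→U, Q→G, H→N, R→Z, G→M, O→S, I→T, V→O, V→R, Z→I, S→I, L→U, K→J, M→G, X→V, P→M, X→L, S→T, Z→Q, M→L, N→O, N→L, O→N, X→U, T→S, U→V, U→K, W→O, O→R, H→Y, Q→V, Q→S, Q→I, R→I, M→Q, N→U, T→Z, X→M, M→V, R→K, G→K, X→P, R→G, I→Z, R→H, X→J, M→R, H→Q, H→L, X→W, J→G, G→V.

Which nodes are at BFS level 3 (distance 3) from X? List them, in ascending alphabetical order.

Level 0: X
Level 1: J, L, M, P, U, V, W
Level 2: G, K, O, Q, R
Level 3: H, I, N, S, Z
Level 4: T, Y

H, I, N, S, Z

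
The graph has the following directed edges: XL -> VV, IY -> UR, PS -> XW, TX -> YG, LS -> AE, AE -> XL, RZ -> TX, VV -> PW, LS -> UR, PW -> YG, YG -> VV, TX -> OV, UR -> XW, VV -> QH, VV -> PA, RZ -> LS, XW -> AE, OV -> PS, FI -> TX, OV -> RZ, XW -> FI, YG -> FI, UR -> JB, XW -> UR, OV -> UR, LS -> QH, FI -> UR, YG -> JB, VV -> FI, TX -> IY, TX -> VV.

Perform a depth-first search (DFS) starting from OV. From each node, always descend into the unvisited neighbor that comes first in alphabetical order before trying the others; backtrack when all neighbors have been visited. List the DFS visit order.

Visit OV
OV → PS
PS → XW
XW → AE
AE → XL
XL → VV
VV → FI
FI → TX
TX → IY
IY → UR
UR → JB
TX → YG
VV → PA
VV → PW
VV → QH
OV → RZ
RZ → LS

OV -> PS -> XW -> AE -> XL -> VV -> FI -> TX -> IY -> UR -> JB -> YG -> PA -> PW -> QH -> RZ -> LS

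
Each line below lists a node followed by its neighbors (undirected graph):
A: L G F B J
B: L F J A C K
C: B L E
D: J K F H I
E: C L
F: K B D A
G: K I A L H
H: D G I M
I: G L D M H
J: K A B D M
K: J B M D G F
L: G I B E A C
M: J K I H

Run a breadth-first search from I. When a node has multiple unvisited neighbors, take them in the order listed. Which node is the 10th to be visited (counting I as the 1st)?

Visit I; enqueue G, L, D, M, H → queue [G, L, D, M, H]
Visit G; enqueue K, A → queue [L, D, M, H, K, A]
Visit L; enqueue B, E, C → queue [D, M, H, K, A, B, E, C]
Visit D; enqueue J, F → queue [M, H, K, A, B, E, C, J, F]
Visit M → queue [H, K, A, B, E, C, J, F]
Visit H → queue [K, A, B, E, C, J, F]
Visit K → queue [A, B, E, C, J, F]
Visit A → queue [B, E, C, J, F]
Visit B → queue [E, C, J, F]
Visit E → queue [C, J, F]
Visit C → queue [J, F]
Visit J → queue [F]
Visit F → queue []

Visit order: I, G, L, D, M, H, K, A, B, E, C, J, F

E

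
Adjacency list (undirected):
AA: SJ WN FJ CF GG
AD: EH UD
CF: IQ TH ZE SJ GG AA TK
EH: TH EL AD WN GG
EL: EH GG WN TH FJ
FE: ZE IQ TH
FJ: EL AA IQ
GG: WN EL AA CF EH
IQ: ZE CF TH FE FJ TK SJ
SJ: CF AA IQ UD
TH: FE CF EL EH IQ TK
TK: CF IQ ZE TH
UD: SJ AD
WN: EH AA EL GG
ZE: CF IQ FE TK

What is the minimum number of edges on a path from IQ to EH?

2

Level 0: IQ
Level 1: CF, FE, FJ, SJ, TH, TK, ZE
Level 2: AA, EH, EL, GG, UD
Level 3: AD, WN
EH first appears at level 2.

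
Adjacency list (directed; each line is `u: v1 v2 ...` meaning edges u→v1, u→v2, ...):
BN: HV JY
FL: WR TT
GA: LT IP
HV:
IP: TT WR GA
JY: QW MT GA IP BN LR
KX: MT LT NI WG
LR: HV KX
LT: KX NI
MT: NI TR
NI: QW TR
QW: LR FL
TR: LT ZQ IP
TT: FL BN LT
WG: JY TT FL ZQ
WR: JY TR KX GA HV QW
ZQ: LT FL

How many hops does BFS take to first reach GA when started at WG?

Level 0: WG
Level 1: FL, JY, TT, ZQ
Level 2: BN, GA, IP, LR, LT, MT, QW, WR
Level 3: HV, KX, NI, TR
GA first appears at level 2.

2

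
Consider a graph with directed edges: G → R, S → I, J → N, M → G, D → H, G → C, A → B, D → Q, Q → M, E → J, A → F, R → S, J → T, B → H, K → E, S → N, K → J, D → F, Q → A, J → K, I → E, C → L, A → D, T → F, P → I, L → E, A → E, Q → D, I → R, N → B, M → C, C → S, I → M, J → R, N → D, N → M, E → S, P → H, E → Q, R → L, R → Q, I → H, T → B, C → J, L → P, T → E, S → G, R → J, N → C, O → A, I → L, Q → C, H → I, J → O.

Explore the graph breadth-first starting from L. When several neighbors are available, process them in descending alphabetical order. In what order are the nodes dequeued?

L -> P -> E -> I -> H -> S -> Q -> J -> R -> M -> N -> G -> D -> C -> A -> T -> O -> K -> B -> F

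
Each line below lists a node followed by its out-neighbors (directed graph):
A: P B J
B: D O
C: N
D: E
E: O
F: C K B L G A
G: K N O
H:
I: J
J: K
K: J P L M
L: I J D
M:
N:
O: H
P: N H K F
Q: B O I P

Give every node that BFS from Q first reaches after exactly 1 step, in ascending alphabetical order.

Level 0: Q
Level 1: B, I, O, P
Level 2: D, F, H, J, K, N
Level 3: A, C, E, G, L, M

B, I, O, P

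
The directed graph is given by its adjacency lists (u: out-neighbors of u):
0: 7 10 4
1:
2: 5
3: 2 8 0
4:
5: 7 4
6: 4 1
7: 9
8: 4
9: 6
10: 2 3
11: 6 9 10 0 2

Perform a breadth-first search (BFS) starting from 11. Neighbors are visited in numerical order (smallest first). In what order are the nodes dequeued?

11, 0, 2, 6, 9, 10, 4, 7, 5, 1, 3, 8

Visit 11; enqueue 0, 2, 6, 9, 10 → queue [0, 2, 6, 9, 10]
Visit 0; enqueue 4, 7 → queue [2, 6, 9, 10, 4, 7]
Visit 2; enqueue 5 → queue [6, 9, 10, 4, 7, 5]
Visit 6; enqueue 1 → queue [9, 10, 4, 7, 5, 1]
Visit 9 → queue [10, 4, 7, 5, 1]
Visit 10; enqueue 3 → queue [4, 7, 5, 1, 3]
Visit 4 → queue [7, 5, 1, 3]
Visit 7 → queue [5, 1, 3]
Visit 5 → queue [1, 3]
Visit 1 → queue [3]
Visit 3; enqueue 8 → queue [8]
Visit 8 → queue []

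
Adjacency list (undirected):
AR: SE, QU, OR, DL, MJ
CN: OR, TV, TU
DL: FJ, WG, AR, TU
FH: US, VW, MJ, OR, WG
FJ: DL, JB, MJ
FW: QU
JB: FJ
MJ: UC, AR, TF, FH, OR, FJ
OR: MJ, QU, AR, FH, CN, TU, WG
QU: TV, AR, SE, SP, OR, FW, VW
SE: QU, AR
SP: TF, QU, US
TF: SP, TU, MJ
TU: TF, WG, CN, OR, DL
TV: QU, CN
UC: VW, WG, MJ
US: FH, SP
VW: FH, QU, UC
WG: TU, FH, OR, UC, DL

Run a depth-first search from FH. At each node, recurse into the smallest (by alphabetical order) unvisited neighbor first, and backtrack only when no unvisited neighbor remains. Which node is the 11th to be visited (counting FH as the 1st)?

FW

Visit FH
FH → MJ
MJ → AR
AR → DL
DL → FJ
FJ → JB
DL → TU
TU → CN
CN → OR
OR → QU
QU → FW
QU → SE
QU → SP
SP → TF
SP → US
QU → TV
QU → VW
VW → UC
UC → WG

Visit order: FH, MJ, AR, DL, FJ, JB, TU, CN, OR, QU, FW, SE, SP, TF, US, TV, VW, UC, WG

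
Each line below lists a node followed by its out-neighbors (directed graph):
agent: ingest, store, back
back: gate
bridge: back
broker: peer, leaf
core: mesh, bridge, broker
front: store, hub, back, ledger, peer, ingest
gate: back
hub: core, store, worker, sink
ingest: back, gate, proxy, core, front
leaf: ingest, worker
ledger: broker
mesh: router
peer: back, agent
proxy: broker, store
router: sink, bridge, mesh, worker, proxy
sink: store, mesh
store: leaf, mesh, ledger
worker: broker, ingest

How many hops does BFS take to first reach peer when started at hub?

3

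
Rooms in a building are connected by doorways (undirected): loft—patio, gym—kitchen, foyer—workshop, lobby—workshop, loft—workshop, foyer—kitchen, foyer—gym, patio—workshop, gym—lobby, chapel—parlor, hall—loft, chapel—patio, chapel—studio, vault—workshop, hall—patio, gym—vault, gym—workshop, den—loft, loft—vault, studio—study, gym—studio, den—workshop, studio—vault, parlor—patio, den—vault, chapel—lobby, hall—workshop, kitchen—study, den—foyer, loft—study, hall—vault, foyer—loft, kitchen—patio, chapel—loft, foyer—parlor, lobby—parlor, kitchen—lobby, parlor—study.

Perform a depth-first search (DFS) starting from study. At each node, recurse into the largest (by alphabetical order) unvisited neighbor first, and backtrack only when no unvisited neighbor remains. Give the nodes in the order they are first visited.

Visit study
study → studio
studio → vault
vault → workshop
workshop → patio
patio → parlor
parlor → lobby
lobby → kitchen
kitchen → gym
gym → foyer
foyer → loft
loft → hall
loft → den
loft → chapel

study, studio, vault, workshop, patio, parlor, lobby, kitchen, gym, foyer, loft, hall, den, chapel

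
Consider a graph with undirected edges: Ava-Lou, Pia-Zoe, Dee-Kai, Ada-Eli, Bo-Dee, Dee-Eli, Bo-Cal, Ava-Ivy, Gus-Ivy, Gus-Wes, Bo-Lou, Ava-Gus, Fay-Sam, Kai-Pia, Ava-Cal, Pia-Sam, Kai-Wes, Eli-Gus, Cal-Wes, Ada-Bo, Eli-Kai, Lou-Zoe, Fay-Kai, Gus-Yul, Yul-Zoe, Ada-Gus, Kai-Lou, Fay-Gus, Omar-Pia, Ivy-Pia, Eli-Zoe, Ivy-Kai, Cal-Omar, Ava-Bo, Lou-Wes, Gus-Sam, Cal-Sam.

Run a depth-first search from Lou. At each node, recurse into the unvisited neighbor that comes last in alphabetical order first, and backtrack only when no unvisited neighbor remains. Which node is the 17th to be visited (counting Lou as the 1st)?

Ivy

Visit Lou
Lou → Zoe
Zoe → Yul
Yul → Gus
Gus → Wes
Wes → Kai
Kai → Pia
Pia → Sam
Sam → Fay
Sam → Cal
Cal → Omar
Cal → Bo
Bo → Dee
Dee → Eli
Eli → Ada
Bo → Ava
Ava → Ivy

Visit order: Lou, Zoe, Yul, Gus, Wes, Kai, Pia, Sam, Fay, Cal, Omar, Bo, Dee, Eli, Ada, Ava, Ivy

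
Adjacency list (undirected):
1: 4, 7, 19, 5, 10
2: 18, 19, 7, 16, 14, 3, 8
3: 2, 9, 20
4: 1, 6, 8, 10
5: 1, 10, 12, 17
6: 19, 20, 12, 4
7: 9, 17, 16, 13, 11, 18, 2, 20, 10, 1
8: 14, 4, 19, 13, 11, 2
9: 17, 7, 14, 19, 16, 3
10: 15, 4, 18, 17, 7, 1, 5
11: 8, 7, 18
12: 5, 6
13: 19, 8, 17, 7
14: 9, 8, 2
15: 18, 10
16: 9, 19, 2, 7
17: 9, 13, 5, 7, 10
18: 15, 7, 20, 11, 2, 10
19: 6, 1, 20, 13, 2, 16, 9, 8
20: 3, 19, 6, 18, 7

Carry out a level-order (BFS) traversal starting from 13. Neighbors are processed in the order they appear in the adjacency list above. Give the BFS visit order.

Visit 13; enqueue 19, 8, 17, 7 → queue [19, 8, 17, 7]
Visit 19; enqueue 6, 1, 20, 2, 16, 9 → queue [8, 17, 7, 6, 1, 20, 2, 16, 9]
Visit 8; enqueue 14, 4, 11 → queue [17, 7, 6, 1, 20, 2, 16, 9, 14, 4, 11]
Visit 17; enqueue 5, 10 → queue [7, 6, 1, 20, 2, 16, 9, 14, 4, 11, 5, 10]
Visit 7; enqueue 18 → queue [6, 1, 20, 2, 16, 9, 14, 4, 11, 5, 10, 18]
Visit 6; enqueue 12 → queue [1, 20, 2, 16, 9, 14, 4, 11, 5, 10, 18, 12]
Visit 1 → queue [20, 2, 16, 9, 14, 4, 11, 5, 10, 18, 12]
Visit 20; enqueue 3 → queue [2, 16, 9, 14, 4, 11, 5, 10, 18, 12, 3]
Visit 2 → queue [16, 9, 14, 4, 11, 5, 10, 18, 12, 3]
Visit 16 → queue [9, 14, 4, 11, 5, 10, 18, 12, 3]
Visit 9 → queue [14, 4, 11, 5, 10, 18, 12, 3]
Visit 14 → queue [4, 11, 5, 10, 18, 12, 3]
Visit 4 → queue [11, 5, 10, 18, 12, 3]
Visit 11 → queue [5, 10, 18, 12, 3]
Visit 5 → queue [10, 18, 12, 3]
Visit 10; enqueue 15 → queue [18, 12, 3, 15]
Visit 18 → queue [12, 3, 15]
Visit 12 → queue [3, 15]
Visit 3 → queue [15]
Visit 15 → queue []

13 -> 19 -> 8 -> 17 -> 7 -> 6 -> 1 -> 20 -> 2 -> 16 -> 9 -> 14 -> 4 -> 11 -> 5 -> 10 -> 18 -> 12 -> 3 -> 15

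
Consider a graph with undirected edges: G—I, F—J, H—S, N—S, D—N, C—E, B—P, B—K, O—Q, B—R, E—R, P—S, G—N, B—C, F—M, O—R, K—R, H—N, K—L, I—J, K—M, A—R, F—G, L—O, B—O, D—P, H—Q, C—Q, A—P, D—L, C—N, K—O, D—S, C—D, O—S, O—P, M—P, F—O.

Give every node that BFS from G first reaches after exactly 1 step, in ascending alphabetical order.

Level 0: G
Level 1: F, I, N
Level 2: C, D, H, J, M, O, S
Level 3: B, E, K, L, P, Q, R
Level 4: A

F, I, N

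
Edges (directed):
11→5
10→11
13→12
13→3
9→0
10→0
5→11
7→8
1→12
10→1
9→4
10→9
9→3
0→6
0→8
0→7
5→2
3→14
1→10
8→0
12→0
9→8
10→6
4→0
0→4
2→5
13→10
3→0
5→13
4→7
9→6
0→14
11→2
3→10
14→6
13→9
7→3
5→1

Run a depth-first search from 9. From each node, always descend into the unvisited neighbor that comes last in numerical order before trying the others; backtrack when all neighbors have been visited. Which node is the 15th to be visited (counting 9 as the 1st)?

4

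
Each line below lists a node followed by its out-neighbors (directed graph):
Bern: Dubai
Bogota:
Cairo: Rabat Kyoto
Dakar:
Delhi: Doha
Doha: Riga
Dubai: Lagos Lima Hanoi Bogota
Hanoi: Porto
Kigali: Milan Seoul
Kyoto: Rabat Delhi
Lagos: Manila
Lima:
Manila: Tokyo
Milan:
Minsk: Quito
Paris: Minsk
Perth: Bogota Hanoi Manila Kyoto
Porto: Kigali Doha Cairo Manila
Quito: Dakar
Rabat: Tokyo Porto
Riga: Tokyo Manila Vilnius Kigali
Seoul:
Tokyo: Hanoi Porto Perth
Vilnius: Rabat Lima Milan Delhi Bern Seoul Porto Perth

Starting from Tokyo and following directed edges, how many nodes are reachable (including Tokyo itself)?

20

BFS from Tokyo visits: Tokyo, Hanoi, Perth, Porto, Bogota, Kyoto, Manila, Cairo, Doha, Kigali, Delhi, Rabat, Riga, Milan, Seoul, Vilnius, Bern, Lima, Dubai, Lagos
Reachable nodes: 20 of 24 total.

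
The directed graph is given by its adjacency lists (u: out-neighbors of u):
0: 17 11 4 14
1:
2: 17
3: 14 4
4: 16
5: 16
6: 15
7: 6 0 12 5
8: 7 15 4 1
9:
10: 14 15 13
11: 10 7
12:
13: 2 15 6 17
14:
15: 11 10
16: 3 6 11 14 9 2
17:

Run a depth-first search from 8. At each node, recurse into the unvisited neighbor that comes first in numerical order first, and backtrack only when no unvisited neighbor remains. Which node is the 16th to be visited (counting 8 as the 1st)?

Visit 8
8 → 1
8 → 4
4 → 16
16 → 2
2 → 17
16 → 3
3 → 14
16 → 6
6 → 15
15 → 10
10 → 13
15 → 11
11 → 7
7 → 0
7 → 5
7 → 12
16 → 9

Visit order: 8, 1, 4, 16, 2, 17, 3, 14, 6, 15, 10, 13, 11, 7, 0, 5, 12, 9

5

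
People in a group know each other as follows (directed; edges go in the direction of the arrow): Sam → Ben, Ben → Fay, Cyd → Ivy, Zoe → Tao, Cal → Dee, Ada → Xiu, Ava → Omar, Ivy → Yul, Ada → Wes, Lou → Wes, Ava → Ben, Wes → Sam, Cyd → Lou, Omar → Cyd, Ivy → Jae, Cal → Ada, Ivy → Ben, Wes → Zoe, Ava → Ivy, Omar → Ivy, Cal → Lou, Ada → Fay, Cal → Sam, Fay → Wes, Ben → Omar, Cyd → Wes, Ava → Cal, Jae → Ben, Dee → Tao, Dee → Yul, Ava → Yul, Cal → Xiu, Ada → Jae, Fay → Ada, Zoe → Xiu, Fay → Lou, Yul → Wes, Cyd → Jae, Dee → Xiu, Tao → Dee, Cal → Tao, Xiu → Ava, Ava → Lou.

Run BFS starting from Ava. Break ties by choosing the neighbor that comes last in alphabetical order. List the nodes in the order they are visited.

Visit Ava; enqueue Yul, Omar, Lou, Ivy, Cal, Ben → queue [Yul, Omar, Lou, Ivy, Cal, Ben]
Visit Yul; enqueue Wes → queue [Omar, Lou, Ivy, Cal, Ben, Wes]
Visit Omar; enqueue Cyd → queue [Lou, Ivy, Cal, Ben, Wes, Cyd]
Visit Lou → queue [Ivy, Cal, Ben, Wes, Cyd]
Visit Ivy; enqueue Jae → queue [Cal, Ben, Wes, Cyd, Jae]
Visit Cal; enqueue Xiu, Tao, Sam, Dee, Ada → queue [Ben, Wes, Cyd, Jae, Xiu, Tao, Sam, Dee, Ada]
Visit Ben; enqueue Fay → queue [Wes, Cyd, Jae, Xiu, Tao, Sam, Dee, Ada, Fay]
Visit Wes; enqueue Zoe → queue [Cyd, Jae, Xiu, Tao, Sam, Dee, Ada, Fay, Zoe]
Visit Cyd → queue [Jae, Xiu, Tao, Sam, Dee, Ada, Fay, Zoe]
Visit Jae → queue [Xiu, Tao, Sam, Dee, Ada, Fay, Zoe]
Visit Xiu → queue [Tao, Sam, Dee, Ada, Fay, Zoe]
Visit Tao → queue [Sam, Dee, Ada, Fay, Zoe]
Visit Sam → queue [Dee, Ada, Fay, Zoe]
Visit Dee → queue [Ada, Fay, Zoe]
Visit Ada → queue [Fay, Zoe]
Visit Fay → queue [Zoe]
Visit Zoe → queue []

Ava, Yul, Omar, Lou, Ivy, Cal, Ben, Wes, Cyd, Jae, Xiu, Tao, Sam, Dee, Ada, Fay, Zoe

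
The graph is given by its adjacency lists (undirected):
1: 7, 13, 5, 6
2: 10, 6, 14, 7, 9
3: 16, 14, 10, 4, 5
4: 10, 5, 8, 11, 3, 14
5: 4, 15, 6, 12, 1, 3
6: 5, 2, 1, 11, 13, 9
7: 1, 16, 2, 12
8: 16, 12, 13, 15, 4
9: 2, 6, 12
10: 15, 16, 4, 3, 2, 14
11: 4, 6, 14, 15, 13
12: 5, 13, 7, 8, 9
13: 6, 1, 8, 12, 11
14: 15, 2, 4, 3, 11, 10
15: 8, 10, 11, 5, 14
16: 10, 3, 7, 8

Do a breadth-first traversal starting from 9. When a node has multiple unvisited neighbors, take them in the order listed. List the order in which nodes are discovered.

9 2 6 12 10 14 7 5 1 11 13 8 15 16 4 3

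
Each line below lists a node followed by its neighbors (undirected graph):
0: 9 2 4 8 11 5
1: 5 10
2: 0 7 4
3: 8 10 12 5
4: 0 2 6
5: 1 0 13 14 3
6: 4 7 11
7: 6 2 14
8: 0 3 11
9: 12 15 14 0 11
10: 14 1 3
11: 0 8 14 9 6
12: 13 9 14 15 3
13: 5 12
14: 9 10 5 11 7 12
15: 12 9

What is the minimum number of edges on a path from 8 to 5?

2

Level 0: 8
Level 1: 0, 3, 11
Level 2: 2, 4, 5, 6, 9, 10, 12, 14
Level 3: 1, 7, 13, 15
5 first appears at level 2.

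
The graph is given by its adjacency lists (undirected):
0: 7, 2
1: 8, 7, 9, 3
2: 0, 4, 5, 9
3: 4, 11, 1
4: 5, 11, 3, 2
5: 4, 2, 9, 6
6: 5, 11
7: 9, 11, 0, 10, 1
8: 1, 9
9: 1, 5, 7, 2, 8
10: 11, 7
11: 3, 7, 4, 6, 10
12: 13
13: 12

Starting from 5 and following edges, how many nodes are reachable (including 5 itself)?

12

BFS from 5 visits: 5, 9, 6, 4, 2, 8, 7, 1, 11, 3, 0, 10
Reachable nodes: 12 of 14 total.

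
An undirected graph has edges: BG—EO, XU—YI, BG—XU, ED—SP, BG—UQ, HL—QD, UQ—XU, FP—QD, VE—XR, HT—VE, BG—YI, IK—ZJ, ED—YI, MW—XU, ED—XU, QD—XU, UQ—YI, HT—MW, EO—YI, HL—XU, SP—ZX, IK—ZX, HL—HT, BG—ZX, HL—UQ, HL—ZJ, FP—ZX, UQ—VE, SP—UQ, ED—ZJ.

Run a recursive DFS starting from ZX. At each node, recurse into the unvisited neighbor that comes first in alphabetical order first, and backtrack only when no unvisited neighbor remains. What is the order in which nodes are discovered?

Visit ZX
ZX → BG
BG → EO
EO → YI
YI → ED
ED → SP
SP → UQ
UQ → HL
HL → HT
HT → MW
MW → XU
XU → QD
QD → FP
HT → VE
VE → XR
HL → ZJ
ZJ → IK

ZX BG EO YI ED SP UQ HL HT MW XU QD FP VE XR ZJ IK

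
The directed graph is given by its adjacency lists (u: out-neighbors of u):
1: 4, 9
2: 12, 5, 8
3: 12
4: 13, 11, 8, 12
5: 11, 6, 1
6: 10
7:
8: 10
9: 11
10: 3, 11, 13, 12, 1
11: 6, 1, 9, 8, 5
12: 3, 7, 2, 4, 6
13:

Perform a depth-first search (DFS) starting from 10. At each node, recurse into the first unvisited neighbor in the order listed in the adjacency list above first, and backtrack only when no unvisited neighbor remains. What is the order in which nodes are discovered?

10 → 3 → 12 → 7 → 2 → 5 → 11 → 6 → 1 → 4 → 13 → 8 → 9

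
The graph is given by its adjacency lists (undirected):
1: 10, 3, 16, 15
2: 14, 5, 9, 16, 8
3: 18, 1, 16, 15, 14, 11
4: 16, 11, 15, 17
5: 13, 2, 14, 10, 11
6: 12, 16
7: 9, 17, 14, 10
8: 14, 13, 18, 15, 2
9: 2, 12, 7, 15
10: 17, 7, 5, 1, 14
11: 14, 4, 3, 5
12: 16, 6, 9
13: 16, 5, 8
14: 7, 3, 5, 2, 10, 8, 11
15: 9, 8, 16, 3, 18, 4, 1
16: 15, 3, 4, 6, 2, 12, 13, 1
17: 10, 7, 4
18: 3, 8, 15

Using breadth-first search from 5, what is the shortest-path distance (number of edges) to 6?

Level 0: 5
Level 1: 2, 10, 11, 13, 14
Level 2: 1, 3, 4, 7, 8, 9, 16, 17
Level 3: 6, 12, 15, 18
6 first appears at level 3.

3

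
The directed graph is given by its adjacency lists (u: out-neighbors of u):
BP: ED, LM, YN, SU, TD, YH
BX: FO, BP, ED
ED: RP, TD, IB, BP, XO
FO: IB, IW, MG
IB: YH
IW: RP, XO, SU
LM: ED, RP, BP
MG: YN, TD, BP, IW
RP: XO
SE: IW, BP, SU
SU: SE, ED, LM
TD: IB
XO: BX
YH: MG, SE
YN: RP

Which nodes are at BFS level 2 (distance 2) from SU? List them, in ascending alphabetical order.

Level 0: SU
Level 1: ED, LM, SE
Level 2: BP, IB, IW, RP, TD, XO
Level 3: BX, YH, YN
Level 4: FO, MG

BP, IB, IW, RP, TD, XO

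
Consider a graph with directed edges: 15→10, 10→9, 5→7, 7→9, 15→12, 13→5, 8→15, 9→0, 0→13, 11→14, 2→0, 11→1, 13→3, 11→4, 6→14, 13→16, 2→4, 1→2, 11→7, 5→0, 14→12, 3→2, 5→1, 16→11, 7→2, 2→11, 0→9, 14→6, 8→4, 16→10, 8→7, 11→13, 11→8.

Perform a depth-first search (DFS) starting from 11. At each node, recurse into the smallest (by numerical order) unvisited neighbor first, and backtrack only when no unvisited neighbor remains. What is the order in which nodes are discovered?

Visit 11
11 → 1
1 → 2
2 → 0
0 → 9
0 → 13
13 → 3
13 → 5
5 → 7
13 → 16
16 → 10
2 → 4
11 → 8
8 → 15
15 → 12
11 → 14
14 → 6

11, 1, 2, 0, 9, 13, 3, 5, 7, 16, 10, 4, 8, 15, 12, 14, 6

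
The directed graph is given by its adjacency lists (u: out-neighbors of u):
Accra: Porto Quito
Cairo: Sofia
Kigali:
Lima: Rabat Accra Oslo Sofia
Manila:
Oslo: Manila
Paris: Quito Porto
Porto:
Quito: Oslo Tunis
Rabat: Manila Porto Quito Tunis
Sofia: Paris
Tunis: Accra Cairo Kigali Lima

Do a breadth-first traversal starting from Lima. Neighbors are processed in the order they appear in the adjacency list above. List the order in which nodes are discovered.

Lima, Rabat, Accra, Oslo, Sofia, Manila, Porto, Quito, Tunis, Paris, Cairo, Kigali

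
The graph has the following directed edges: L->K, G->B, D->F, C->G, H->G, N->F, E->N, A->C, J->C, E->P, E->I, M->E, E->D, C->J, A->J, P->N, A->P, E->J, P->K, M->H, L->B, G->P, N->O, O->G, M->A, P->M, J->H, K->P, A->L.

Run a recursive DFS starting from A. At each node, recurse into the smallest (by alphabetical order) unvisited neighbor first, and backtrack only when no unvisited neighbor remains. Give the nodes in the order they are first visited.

Visit A
A → C
C → G
G → B
G → P
P → K
P → M
M → E
E → D
D → F
E → I
E → J
J → H
E → N
N → O
A → L

A → C → G → B → P → K → M → E → D → F → I → J → H → N → O → L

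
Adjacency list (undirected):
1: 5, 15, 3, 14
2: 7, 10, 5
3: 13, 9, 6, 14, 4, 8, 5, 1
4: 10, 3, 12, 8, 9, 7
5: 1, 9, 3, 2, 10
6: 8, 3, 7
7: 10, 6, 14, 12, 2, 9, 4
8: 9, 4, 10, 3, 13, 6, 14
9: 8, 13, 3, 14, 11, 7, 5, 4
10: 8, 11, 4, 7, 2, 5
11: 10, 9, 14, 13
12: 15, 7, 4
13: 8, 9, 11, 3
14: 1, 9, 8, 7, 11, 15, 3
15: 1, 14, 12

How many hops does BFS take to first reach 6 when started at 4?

Level 0: 4
Level 1: 3, 7, 8, 9, 10, 12
Level 2: 1, 2, 5, 6, 11, 13, 14, 15
6 first appears at level 2.

2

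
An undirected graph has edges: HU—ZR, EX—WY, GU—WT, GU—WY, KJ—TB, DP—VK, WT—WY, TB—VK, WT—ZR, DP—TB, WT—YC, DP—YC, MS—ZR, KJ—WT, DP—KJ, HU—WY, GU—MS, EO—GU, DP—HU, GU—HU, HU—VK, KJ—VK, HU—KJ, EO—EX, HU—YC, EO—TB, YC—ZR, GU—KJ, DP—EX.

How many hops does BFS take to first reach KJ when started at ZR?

Level 0: ZR
Level 1: HU, MS, WT, YC
Level 2: DP, GU, KJ, VK, WY
Level 3: EO, EX, TB
KJ first appears at level 2.

2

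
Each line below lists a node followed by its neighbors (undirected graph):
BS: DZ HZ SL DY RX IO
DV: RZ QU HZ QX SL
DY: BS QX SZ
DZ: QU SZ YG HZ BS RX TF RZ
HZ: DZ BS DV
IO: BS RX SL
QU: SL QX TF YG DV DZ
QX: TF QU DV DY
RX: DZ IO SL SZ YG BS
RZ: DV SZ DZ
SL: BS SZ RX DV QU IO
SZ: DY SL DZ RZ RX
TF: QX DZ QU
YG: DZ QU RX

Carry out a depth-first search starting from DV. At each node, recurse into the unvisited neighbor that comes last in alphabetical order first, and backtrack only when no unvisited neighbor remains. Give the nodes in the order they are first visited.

DV SL SZ RZ DZ YG RX IO BS HZ DY QX TF QU

Visit DV
DV → SL
SL → SZ
SZ → RZ
RZ → DZ
DZ → YG
YG → RX
RX → IO
IO → BS
BS → HZ
BS → DY
DY → QX
QX → TF
TF → QU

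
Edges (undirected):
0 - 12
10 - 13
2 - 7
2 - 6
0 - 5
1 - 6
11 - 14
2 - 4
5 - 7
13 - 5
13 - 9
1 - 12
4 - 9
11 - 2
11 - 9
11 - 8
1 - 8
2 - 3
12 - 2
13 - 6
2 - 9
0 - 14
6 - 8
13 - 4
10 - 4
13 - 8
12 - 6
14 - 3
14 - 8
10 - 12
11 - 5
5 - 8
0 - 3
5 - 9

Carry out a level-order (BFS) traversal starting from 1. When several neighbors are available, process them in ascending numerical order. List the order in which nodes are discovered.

1, 6, 8, 12, 2, 13, 5, 11, 14, 0, 10, 3, 4, 7, 9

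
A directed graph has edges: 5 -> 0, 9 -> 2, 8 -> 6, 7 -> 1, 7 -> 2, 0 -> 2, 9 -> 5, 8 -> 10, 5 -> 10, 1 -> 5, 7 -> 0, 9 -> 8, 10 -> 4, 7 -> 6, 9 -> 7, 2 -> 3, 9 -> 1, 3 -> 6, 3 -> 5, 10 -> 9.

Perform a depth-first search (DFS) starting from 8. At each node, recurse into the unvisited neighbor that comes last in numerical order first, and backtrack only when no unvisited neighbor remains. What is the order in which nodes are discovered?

8 → 10 → 9 → 7 → 6 → 2 → 3 → 5 → 0 → 1 → 4

Visit 8
8 → 10
10 → 9
9 → 7
7 → 6
7 → 2
2 → 3
3 → 5
5 → 0
7 → 1
10 → 4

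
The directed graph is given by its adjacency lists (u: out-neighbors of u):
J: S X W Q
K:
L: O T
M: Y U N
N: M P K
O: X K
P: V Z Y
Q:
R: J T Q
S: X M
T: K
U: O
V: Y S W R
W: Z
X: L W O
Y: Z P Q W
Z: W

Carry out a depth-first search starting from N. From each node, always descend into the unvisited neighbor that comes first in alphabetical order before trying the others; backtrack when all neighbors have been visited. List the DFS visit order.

Visit N
N → K
N → M
M → U
U → O
O → X
X → L
L → T
X → W
W → Z
M → Y
Y → P
P → V
V → R
R → J
J → Q
J → S

N -> K -> M -> U -> O -> X -> L -> T -> W -> Z -> Y -> P -> V -> R -> J -> Q -> S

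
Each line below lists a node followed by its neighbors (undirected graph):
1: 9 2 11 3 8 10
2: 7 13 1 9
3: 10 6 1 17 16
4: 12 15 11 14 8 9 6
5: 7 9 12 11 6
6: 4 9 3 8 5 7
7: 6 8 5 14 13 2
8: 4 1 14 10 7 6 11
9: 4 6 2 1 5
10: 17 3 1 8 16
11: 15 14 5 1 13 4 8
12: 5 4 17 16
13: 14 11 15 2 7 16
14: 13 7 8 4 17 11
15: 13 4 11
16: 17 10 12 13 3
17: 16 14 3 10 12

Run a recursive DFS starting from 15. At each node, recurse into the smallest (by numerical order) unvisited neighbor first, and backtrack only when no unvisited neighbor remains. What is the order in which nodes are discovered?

Visit 15
15 → 4
4 → 6
6 → 3
3 → 1
1 → 2
2 → 7
7 → 5
5 → 9
5 → 11
11 → 8
8 → 10
10 → 16
16 → 12
12 → 17
17 → 14
14 → 13

15, 4, 6, 3, 1, 2, 7, 5, 9, 11, 8, 10, 16, 12, 17, 14, 13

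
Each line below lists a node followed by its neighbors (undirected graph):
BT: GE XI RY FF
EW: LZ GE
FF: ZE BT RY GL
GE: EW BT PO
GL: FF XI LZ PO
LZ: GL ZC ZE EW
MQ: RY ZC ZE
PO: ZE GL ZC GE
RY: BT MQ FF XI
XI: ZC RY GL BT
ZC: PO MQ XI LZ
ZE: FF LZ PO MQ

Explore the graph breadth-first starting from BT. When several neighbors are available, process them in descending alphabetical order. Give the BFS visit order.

BT, XI, RY, GE, FF, ZC, GL, MQ, PO, EW, ZE, LZ

Visit BT; enqueue XI, RY, GE, FF → queue [XI, RY, GE, FF]
Visit XI; enqueue ZC, GL → queue [RY, GE, FF, ZC, GL]
Visit RY; enqueue MQ → queue [GE, FF, ZC, GL, MQ]
Visit GE; enqueue PO, EW → queue [FF, ZC, GL, MQ, PO, EW]
Visit FF; enqueue ZE → queue [ZC, GL, MQ, PO, EW, ZE]
Visit ZC; enqueue LZ → queue [GL, MQ, PO, EW, ZE, LZ]
Visit GL → queue [MQ, PO, EW, ZE, LZ]
Visit MQ → queue [PO, EW, ZE, LZ]
Visit PO → queue [EW, ZE, LZ]
Visit EW → queue [ZE, LZ]
Visit ZE → queue [LZ]
Visit LZ → queue []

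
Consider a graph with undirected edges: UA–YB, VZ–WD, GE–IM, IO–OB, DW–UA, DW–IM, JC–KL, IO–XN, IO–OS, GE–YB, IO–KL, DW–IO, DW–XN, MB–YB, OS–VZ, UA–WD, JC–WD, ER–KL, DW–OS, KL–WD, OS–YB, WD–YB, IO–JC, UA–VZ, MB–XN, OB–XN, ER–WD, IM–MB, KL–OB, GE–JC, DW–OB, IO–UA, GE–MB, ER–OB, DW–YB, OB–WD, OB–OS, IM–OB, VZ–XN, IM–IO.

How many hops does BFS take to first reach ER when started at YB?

2

Level 0: YB
Level 1: DW, GE, MB, OS, UA, WD
Level 2: ER, IM, IO, JC, KL, OB, VZ, XN
ER first appears at level 2.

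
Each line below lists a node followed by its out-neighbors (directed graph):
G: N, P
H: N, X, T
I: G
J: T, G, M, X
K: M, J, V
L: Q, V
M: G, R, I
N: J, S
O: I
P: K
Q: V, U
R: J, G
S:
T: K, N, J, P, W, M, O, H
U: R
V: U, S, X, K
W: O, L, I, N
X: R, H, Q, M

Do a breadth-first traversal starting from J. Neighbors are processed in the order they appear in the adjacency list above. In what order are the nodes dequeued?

Visit J; enqueue T, G, M, X → queue [T, G, M, X]
Visit T; enqueue K, N, P, W, O, H → queue [G, M, X, K, N, P, W, O, H]
Visit G → queue [M, X, K, N, P, W, O, H]
Visit M; enqueue R, I → queue [X, K, N, P, W, O, H, R, I]
Visit X; enqueue Q → queue [K, N, P, W, O, H, R, I, Q]
Visit K; enqueue V → queue [N, P, W, O, H, R, I, Q, V]
Visit N; enqueue S → queue [P, W, O, H, R, I, Q, V, S]
Visit P → queue [W, O, H, R, I, Q, V, S]
Visit W; enqueue L → queue [O, H, R, I, Q, V, S, L]
Visit O → queue [H, R, I, Q, V, S, L]
Visit H → queue [R, I, Q, V, S, L]
Visit R → queue [I, Q, V, S, L]
Visit I → queue [Q, V, S, L]
Visit Q; enqueue U → queue [V, S, L, U]
Visit V → queue [S, L, U]
Visit S → queue [L, U]
Visit L → queue [U]
Visit U → queue []

J, T, G, M, X, K, N, P, W, O, H, R, I, Q, V, S, L, U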